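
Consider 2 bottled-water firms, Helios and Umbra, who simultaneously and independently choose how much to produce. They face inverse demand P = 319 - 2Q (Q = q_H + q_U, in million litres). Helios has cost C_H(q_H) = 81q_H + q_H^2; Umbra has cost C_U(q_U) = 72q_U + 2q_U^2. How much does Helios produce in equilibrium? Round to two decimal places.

Helios's profit: π_H = (319 - 2Q)q_H - (81q_H + q_H²). Setting ∂π_H/∂q_H = 0: 238 - 6q_H - 2(q_U) = 0.
Umbra's first-order condition: 247 - 8q_U - 2(q_H) = 0.
So q_H = (238 - 2q_U)/6 and q_U = (247 - 2q_H)/8.
Solving the pair: q_H = 705/22, q_U = 503/22.

32.05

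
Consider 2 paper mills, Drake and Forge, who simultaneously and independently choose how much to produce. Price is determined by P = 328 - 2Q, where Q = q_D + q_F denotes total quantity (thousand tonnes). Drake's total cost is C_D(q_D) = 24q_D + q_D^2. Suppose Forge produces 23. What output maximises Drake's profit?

43

With the rival's output fixed at 23, Drake's profit is π_D = (328 - 2·23 - 2q_D)q_D - (24q_D + q_D²) = (282 - 2q_D)q_D - (24q_D + q_D²).
∂π_D/∂q_D = 258 - 6q_D = 0, so q_D = 43.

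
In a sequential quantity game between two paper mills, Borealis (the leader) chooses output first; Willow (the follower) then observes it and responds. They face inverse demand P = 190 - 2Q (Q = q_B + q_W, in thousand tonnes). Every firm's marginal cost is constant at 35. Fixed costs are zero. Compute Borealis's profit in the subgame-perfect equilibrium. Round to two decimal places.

1501.56

The follower Willow best-responds to any q_B: π_W = (190 - 2Q)q_W - 35q_W.
Follower FOC: 155 - 2q_B - 4q_W = 0, so q_W(q_B) = (155 - 2q_B)/4.
The leader anticipates this reaction. Substituting into P = 190 - 2Q gives P = 225/2 - q_B, so π_B = (225/2 - q_B)q_B - 35q_B.
Leader FOC: 155/2 - 2q_B = 0, so q_B = 155/4.
Then q_W = (155 - 2·(155/4))/4 = 155/8.
Price P = 190 - 2·(465/8) = 295/4.
Borealis's profit: (295/4 - 35)·(155/4) = 1501.5625.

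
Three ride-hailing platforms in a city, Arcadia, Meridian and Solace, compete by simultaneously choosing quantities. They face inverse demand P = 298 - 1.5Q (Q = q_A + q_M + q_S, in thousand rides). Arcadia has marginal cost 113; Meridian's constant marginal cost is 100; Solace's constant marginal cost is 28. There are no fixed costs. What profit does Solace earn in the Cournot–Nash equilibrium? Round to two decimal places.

7597.04

Arcadia's profit: π_A = (298 - 1.5Q)q_A - (113q_A). Setting ∂π_A/∂q_A = 0: 185 - 3q_A - (3/2)(q_M + q_S) = 0.
Meridian's first-order condition: 198 - 3q_M - (3/2)(q_A + q_S) = 0.
Solace's profit: π_S = (298 - 1.5Q)q_S - (28q_S). Setting ∂π_S/∂q_S = 0: 270 - 3q_S - (3/2)(q_A + q_M) = 0.
Adding the 3 first-order conditions: 653 − 6Q = 0, so Q = 653/6.
Back-substituting: q_A = (185 − 653/4)/(3/2) = 29/2, q_M = (198 − 653/4)/(3/2) = 139/6, q_S = (270 − 653/4)/(3/2) = 427/6.
Price P = 298 - (3/2)·(653/6) = 539/4.
Solace's profit: (539/4 - 28)·(427/6) = 7597.0417.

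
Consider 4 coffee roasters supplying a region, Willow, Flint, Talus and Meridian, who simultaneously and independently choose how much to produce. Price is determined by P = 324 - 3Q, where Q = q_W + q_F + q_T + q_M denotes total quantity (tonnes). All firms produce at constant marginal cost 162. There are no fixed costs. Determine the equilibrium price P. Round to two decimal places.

Each firm earns π_i = (324 - 3Q)q_i - 162q_i.
Setting ∂π_i/∂q_i = 0 with rivals' quantities fixed: 162 - 6q_i - 3·Σ_{j≠i} q_j = 0.
With identical firms every q_j equals q_i, so Σ_{j≠i} q_j = 3q_i and 162 = 15q_i, giving q_i = 54/5.
Total output Q = 216/5, so price P = 324 - 3·(216/5) = 972/5.

194.40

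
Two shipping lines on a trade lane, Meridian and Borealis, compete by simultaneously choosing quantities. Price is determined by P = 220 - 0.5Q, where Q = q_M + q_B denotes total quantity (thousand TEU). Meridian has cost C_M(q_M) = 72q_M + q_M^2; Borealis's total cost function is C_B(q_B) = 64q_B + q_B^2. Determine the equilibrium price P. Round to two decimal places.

176.57

Meridian's profit: π_M = (220 - 0.5Q)q_M - (72q_M + q_M²). Setting ∂π_M/∂q_M = 0: 148 - 3q_M - (1/2)(q_B) = 0.
Borealis's first-order condition: 156 - 3q_B - (1/2)(q_M) = 0.
So q_M = (148 - (1/2)q_B)/3 and q_B = (156 - (1/2)q_M)/3.
Solving the pair: q_M = 1464/35, q_B = 1576/35.
Total output Q = 608/7, so price P = 220 - (1/2)·(608/7) = 1236/7.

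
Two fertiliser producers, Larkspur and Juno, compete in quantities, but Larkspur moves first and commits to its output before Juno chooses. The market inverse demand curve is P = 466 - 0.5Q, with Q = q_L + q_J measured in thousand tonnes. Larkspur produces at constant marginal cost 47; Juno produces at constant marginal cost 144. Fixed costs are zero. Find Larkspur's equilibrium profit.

Solve by backward induction. Given q_L, the follower Juno maximises π_J = (466 - (1/2)q_L - (1/2)q_J)q_J - 144q_J.
∂π_J/∂q_J = 322 - (1/2)q_L - q_J = 0 gives the reaction function q_J = (322 - (1/2)q_L).
Larkspur substitutes q_J(q_L) into its own profit: π_L = q_L(466 - (1/2)q_L - (322 - (1/2)q_L)/2) - 47q_L = (305 - (1/4)q_L)q_L - 47q_L.
The leader's first-order condition 258 - (1/2)q_L = 0 yields q_L = 516.
Then q_J = (322 - (1/2)·516) = 64.
Price P = 466 - (1/2)·580 = 176.
Larkspur's profit: (176 - 47)·516 = 66564.

66564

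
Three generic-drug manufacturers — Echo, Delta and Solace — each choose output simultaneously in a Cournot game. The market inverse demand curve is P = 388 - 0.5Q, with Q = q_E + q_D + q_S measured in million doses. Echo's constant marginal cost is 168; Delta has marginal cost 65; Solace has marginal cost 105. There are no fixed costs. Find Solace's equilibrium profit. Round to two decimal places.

11704.50

Echo's profit: π_E = (388 - 0.5Q)q_E - (168q_E). Setting ∂π_E/∂q_E = 0: 220 - q_E - (1/2)(q_D + q_S) = 0.
Delta's first-order condition: 323 - q_D - (1/2)(q_E + q_S) = 0.
Solace's profit: π_S = (388 - 0.5Q)q_S - (105q_S). Setting ∂π_S/∂q_S = 0: 283 - q_S - (1/2)(q_E + q_D) = 0.
Adding the 3 conditions: 826 − Q − Q = 0, i.e. Q = 413.
Back-substituting: q_E = (220 − 413/2)/(1/2) = 27, q_D = (323 − 413/2)/(1/2) = 233, q_S = (283 − 413/2)/(1/2) = 153.
Price P = 388 - (1/2)·413 = 363/2.
Solace's profit: (363/2 - 105)·153 = 11704.5000.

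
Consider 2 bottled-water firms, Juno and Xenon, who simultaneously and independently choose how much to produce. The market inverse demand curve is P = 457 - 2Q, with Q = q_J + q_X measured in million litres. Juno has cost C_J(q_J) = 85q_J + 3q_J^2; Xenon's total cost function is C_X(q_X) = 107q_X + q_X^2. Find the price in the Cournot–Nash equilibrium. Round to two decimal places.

Juno's profit: π_J = (457 - 2Q)q_J - (85q_J + 3q_J²). Setting ∂π_J/∂q_J = 0: 372 - 10q_J - 2(q_X) = 0.
Xenon's profit: π_X = (457 - 2Q)q_X - (107q_X + q_X²). Setting ∂π_X/∂q_X = 0: 350 - 6q_X - 2(q_J) = 0.
Best responses: q_J = (372 - 2q_X)/10, q_X = (350 - 2q_J)/6.
Solving the pair: q_J = 383/14, q_X = 689/14.
Total output Q = 536/7, so price P = 457 - 2·(536/7) = 303.8571.

303.86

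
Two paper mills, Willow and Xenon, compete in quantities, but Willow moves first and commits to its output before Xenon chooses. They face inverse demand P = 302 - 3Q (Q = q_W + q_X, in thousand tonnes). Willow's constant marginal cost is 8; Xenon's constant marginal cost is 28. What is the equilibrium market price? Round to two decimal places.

86.50

Solve by backward induction. Given q_W, the follower Xenon maximises π_X = (302 - 3q_W - 3q_X)q_X - 28q_X.
Follower FOC: 274 - 3q_W - 6q_X = 0, so q_X(q_W) = (274 - 3q_W)/6.
Willow substitutes q_X(q_W) into its own profit: π_W = q_W(302 - 3q_W - (274 - 3q_W)/2) - 8q_W = (165 - (3/2)q_W)q_W - 8q_W.
The leader's first-order condition 157 - 3q_W = 0 yields q_W = 157/3.
Then q_X = (274 - 3·(157/3))/6 = 39/2.
Total output Q = 431/6, so price P = 302 - 3·(431/6) = 173/2.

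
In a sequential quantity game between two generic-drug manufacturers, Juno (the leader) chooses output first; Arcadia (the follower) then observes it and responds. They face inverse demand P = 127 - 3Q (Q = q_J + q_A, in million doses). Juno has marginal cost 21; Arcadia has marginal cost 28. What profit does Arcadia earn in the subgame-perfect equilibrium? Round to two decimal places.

The follower Arcadia best-responds to any q_J: π_A = (127 - 3Q)q_A - 28q_A.
Setting the follower's marginal profit to zero, 99 - 3q_J - 6q_A = 0, i.e. q_A = (99 - 3q_J)/6.
The leader anticipates this reaction. Substituting into P = 127 - 3Q gives P = 155/2 - (3/2)q_J, so π_J = (155/2 - (3/2)q_J)q_J - 21q_J.
Maximising: ∂π_J/∂q_J = 113/2 - 3q_J = 0, giving q_J = 113/6.
Then q_A = (99 - 3·(113/6))/6 = 85/12.
Price P = 127 - 3·(311/12) = 197/4.
Arcadia's profit: (197/4 - 28)·(85/12) = 150.5208.

150.52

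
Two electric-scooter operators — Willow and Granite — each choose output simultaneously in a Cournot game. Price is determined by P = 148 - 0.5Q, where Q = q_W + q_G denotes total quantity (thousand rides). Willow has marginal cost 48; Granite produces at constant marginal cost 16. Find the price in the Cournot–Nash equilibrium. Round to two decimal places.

Willow's profit: π_W = (148 - 0.5Q)q_W - (48q_W). Setting ∂π_W/∂q_W = 0: 100 - q_W - (1/2)(q_G) = 0.
Granite's first-order condition: 132 - q_G - (1/2)(q_W) = 0.
Best responses: q_W = (100 - (1/2)q_G), q_G = (132 - (1/2)q_W).
Solving the pair: q_W = 136/3, q_G = 328/3.
Total output Q = 464/3, so price P = 148 - (1/2)·(464/3) = 212/3.

70.67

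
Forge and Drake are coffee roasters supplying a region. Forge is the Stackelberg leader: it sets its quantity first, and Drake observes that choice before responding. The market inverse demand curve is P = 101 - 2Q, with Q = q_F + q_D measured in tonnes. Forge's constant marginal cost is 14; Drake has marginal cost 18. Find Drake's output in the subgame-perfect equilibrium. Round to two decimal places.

9.38

The follower Drake best-responds to any q_F: π_D = (101 - 2Q)q_D - 18q_D.
Follower FOC: 83 - 2q_F - 4q_D = 0, so q_D(q_F) = (83 - 2q_F)/4.
The leader anticipates this reaction. Substituting into P = 101 - 2Q gives P = 119/2 - q_F, so π_F = (119/2 - q_F)q_F - 14q_F.
Maximising: ∂π_F/∂q_F = 91/2 - 2q_F = 0, giving q_F = 91/4.
Then q_D = (83 - 2·(91/4))/4 = 75/8.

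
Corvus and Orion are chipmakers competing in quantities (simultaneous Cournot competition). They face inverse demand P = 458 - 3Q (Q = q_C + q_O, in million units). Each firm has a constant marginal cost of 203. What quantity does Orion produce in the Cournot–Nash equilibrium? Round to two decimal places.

28.33

A representative firm's profit is π_i = q_i(458 - 3Q) - 203q_i.
Setting ∂π_i/∂q_i = 0 with rivals' quantities fixed: 255 - 6q_i - 3q_j = 0.
With identical firms every q_j equals q_i, so q_j = q_i and 255 = 9q_i, giving q_i = 85/3.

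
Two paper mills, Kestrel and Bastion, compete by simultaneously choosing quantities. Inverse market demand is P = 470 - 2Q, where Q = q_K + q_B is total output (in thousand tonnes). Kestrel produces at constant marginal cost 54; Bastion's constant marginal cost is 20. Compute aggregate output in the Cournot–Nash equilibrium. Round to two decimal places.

144.33

Kestrel's profit: π_K = (470 - 2Q)q_K - (54q_K). Setting ∂π_K/∂q_K = 0: 416 - 4q_K - 2(q_B) = 0.
Bastion's first-order condition: 450 - 4q_B - 2(q_K) = 0.
Rearranging gives the reaction functions q_K = (416 - 2q_B)/4 and q_B = (450 - 2q_K)/4.
Solving the pair: q_K = 191/3, q_B = 242/3.
Total output Q = 191/3 + 242/3 = 433/3.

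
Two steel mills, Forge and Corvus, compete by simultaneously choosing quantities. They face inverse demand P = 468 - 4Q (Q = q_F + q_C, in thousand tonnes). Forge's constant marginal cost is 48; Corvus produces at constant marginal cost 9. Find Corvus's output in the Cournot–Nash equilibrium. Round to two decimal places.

Forge's profit: π_F = (468 - 4Q)q_F - (48q_F). Setting ∂π_F/∂q_F = 0: 420 - 8q_F - 4(q_C) = 0.
Corvus's first-order condition: 459 - 8q_C - 4(q_F) = 0.
Rearranging gives the reaction functions q_F = (420 - 4q_C)/8 and q_C = (459 - 4q_F)/8.
Substituting one into the other gives q_F = 127/4 and q_C = 83/2.

41.50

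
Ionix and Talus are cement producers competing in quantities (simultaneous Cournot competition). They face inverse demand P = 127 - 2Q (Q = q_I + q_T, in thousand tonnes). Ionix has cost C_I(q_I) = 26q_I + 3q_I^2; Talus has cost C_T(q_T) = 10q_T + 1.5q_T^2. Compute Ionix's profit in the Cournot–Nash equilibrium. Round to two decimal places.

256.81

Ionix's profit: π_I = (127 - 2Q)q_I - (26q_I + 3q_I²). Setting ∂π_I/∂q_I = 0: 101 - 10q_I - 2(q_T) = 0.
Talus's first-order condition: 117 - 7q_T - 2(q_I) = 0.
Best responses: q_I = (101 - 2q_T)/10, q_T = (117 - 2q_I)/7.
Substituting one into the other gives q_I = 43/6 and q_T = 44/3.
Price P = 127 - 2·(131/6) = 250/3.
Ionix's profit: (250/3)·(43/6) - 26·(43/6) - 3(43/6)² = 256.8056.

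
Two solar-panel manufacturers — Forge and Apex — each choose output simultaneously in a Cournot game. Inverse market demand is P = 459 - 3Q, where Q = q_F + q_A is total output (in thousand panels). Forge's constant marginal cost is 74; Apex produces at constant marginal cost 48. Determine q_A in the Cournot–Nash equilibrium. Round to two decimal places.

48.56

Forge's profit: π_F = (459 - 3Q)q_F - (74q_F). Setting ∂π_F/∂q_F = 0: 385 - 6q_F - 3(q_A) = 0.
Apex's profit: π_A = (459 - 3Q)q_A - (48q_A). Setting ∂π_A/∂q_A = 0: 411 - 6q_A - 3(q_F) = 0.
Rearranging gives the reaction functions q_F = (385 - 3q_A)/6 and q_A = (411 - 3q_F)/6.
Substituting one into the other gives q_F = 359/9 and q_A = 437/9.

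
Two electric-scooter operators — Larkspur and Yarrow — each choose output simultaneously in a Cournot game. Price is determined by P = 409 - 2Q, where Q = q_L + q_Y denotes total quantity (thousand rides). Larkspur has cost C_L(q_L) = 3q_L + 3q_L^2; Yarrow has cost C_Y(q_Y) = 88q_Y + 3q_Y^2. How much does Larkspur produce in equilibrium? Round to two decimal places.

Larkspur's profit: π_L = (409 - 2Q)q_L - (3q_L + 3q_L²). Setting ∂π_L/∂q_L = 0: 406 - 10q_L - 2(q_Y) = 0.
Yarrow's first-order condition: 321 - 10q_Y - 2(q_L) = 0.
Rearranging gives the reaction functions q_L = (406 - 2q_Y)/10 and q_Y = (321 - 2q_L)/10.
Substituting one into the other gives q_L = 1709/48 and q_Y = 1199/48.

35.60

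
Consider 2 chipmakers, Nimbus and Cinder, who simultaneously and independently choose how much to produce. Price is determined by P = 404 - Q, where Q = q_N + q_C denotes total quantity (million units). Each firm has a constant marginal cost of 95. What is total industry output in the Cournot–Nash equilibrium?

206

A representative firm's profit is π_i = q_i(404 - Q) - 95q_i.
First-order condition (treating rivals' output as given): 309 - 2q_i - q_j = 0.
By symmetry each firm produces the same amount; substituting q_j = q_i yields q_i = 309/3 = 103.
Total output Q = 103 + 103 = 206.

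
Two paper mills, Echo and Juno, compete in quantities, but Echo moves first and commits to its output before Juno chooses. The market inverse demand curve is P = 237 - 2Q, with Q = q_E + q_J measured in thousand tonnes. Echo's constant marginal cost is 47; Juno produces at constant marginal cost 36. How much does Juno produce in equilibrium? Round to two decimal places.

The follower Juno best-responds to any q_E: π_J = (237 - 2Q)q_J - 36q_J.
∂π_J/∂q_J = 201 - 2q_E - 4q_J = 0 gives the reaction function q_J = (201 - 2q_E)/4.
The leader anticipates this reaction. Substituting into P = 237 - 2Q gives P = 273/2 - q_E, so π_E = (273/2 - q_E)q_E - 47q_E.
Maximising: ∂π_E/∂q_E = 179/2 - 2q_E = 0, giving q_E = 179/4.
Then q_J = (201 - 2·(179/4))/4 = 223/8.

27.88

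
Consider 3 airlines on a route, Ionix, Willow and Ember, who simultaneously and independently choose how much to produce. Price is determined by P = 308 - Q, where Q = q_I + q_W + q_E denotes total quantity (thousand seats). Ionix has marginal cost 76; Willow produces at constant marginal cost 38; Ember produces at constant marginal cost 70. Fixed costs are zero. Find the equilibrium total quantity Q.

185

Ionix's profit: π_I = (308 - Q)q_I - (76q_I). Setting ∂π_I/∂q_I = 0: 232 - 2q_I - (q_W + q_E) = 0.
Willow's profit: π_W = (308 - Q)q_W - (38q_W). Setting ∂π_W/∂q_W = 0: 270 - 2q_W - (q_I + q_E) = 0.
Ember's first-order condition: 238 - 2q_E - (q_I + q_W) = 0.
Adding the 3 conditions: 740 − 2Q − 2Q = 0, i.e. Q = 185.
Back-substituting: q_I = (232 − 185) = 47, q_W = (270 − 185) = 85, q_E = (238 − 185) = 53.
Total output Q = 47 + 85 + 53 = 185.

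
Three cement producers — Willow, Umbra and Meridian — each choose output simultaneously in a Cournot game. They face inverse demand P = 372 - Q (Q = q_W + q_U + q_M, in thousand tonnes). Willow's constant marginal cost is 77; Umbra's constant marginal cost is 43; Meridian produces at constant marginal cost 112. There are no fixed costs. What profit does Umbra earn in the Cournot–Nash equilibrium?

11664

Willow's profit: π_W = (372 - Q)q_W - (77q_W). Setting ∂π_W/∂q_W = 0: 295 - 2q_W - (q_U + q_M) = 0.
Umbra's first-order condition: 329 - 2q_U - (q_W + q_M) = 0.
Meridian's profit: π_M = (372 - Q)q_M - (112q_M). Setting ∂π_M/∂q_M = 0: 260 - 2q_M - (q_W + q_U) = 0.
Adding the 3 conditions: 884 − 2Q − 2Q = 0, i.e. Q = 221.
Back-substituting: q_W = (295 − 221) = 74, q_U = (329 − 221) = 108, q_M = (260 − 221) = 39.
Price P = 372 - 221 = 151.
Umbra's profit: (151 - 43)·108 = 11664.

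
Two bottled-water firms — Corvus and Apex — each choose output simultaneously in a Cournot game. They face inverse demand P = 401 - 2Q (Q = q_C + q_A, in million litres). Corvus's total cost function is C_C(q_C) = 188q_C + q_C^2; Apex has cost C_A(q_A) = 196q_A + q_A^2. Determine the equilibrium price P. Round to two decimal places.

Corvus's profit: π_C = (401 - 2Q)q_C - (188q_C + q_C²). Setting ∂π_C/∂q_C = 0: 213 - 6q_C - 2(q_A) = 0.
Apex's profit: π_A = (401 - 2Q)q_A - (196q_A + q_A²). Setting ∂π_A/∂q_A = 0: 205 - 6q_A - 2(q_C) = 0.
So q_C = (213 - 2q_A)/6 and q_A = (205 - 2q_C)/6.
Solving the pair: q_C = 217/8, q_A = 201/8.
Total output Q = 209/4, so price P = 401 - 2·(209/4) = 593/2.

296.50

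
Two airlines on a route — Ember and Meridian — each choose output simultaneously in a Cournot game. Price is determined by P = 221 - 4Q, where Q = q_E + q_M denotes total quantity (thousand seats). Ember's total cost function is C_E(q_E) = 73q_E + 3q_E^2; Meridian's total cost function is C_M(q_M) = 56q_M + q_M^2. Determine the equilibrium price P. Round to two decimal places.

139.13

Ember's profit: π_E = (221 - 4Q)q_E - (73q_E + 3q_E²). Setting ∂π_E/∂q_E = 0: 148 - 14q_E - 4(q_M) = 0.
Meridian's first-order condition: 165 - 10q_M - 4(q_E) = 0.
Best responses: q_E = (148 - 4q_M)/14, q_M = (165 - 4q_E)/10.
Solving the pair: q_E = 205/31, q_M = 859/62.
Total output Q = 1269/62, so price P = 221 - 4·(1269/62) = 139.1290.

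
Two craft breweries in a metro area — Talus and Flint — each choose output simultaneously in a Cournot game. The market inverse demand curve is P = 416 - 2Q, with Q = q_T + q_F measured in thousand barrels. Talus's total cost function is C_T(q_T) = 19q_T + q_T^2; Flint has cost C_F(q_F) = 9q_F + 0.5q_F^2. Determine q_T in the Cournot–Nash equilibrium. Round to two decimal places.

Talus's profit: π_T = (416 - 2Q)q_T - (19q_T + q_T²). Setting ∂π_T/∂q_T = 0: 397 - 6q_T - 2(q_F) = 0.
Flint's profit: π_F = (416 - 2Q)q_F - (9q_F + (1/2)q_F²). Setting ∂π_F/∂q_F = 0: 407 - 5q_F - 2(q_T) = 0.
Rearranging gives the reaction functions q_T = (397 - 2q_F)/6 and q_F = (407 - 2q_T)/5.
Solving the pair: q_T = 1171/26, q_F = 824/13.

45.04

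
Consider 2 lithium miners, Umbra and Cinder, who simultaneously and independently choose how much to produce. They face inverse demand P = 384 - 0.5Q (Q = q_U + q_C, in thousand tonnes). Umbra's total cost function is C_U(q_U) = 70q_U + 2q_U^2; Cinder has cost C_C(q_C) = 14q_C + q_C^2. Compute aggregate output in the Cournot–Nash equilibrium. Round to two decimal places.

166.10

Umbra's profit: π_U = (384 - 0.5Q)q_U - (70q_U + 2q_U²). Setting ∂π_U/∂q_U = 0: 314 - 5q_U - (1/2)(q_C) = 0.
Cinder's profit: π_C = (384 - 0.5Q)q_C - (14q_C + q_C²). Setting ∂π_C/∂q_C = 0: 370 - 3q_C - (1/2)(q_U) = 0.
Rearranging gives the reaction functions q_U = (314 - (1/2)q_C)/5 and q_C = (370 - (1/2)q_U)/3.
Substituting one into the other gives q_U = 51.3220 and q_C = 114.7797.
Total output Q = 51.3220 + 114.7797 = 166.1017.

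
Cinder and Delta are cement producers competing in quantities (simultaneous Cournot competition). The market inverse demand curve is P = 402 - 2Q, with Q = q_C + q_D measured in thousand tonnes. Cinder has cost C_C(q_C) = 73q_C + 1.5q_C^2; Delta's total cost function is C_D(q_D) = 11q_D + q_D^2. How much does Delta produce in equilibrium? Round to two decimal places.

54.71

Cinder's profit: π_C = (402 - 2Q)q_C - (73q_C + (3/2)q_C²). Setting ∂π_C/∂q_C = 0: 329 - 7q_C - 2(q_D) = 0.
Delta's profit: π_D = (402 - 2Q)q_D - (11q_D + q_D²). Setting ∂π_D/∂q_D = 0: 391 - 6q_D - 2(q_C) = 0.
Best responses: q_C = (329 - 2q_D)/7, q_D = (391 - 2q_C)/6.
Substituting one into the other gives q_C = 596/19 and q_D = 54.7105.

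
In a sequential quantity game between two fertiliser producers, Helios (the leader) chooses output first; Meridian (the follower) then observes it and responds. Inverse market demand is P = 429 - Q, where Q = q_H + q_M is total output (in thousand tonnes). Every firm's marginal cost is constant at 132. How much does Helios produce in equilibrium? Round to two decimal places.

148.50

The follower Meridian best-responds to any q_H: π_M = (429 - Q)q_M - 132q_M.
Follower FOC: 297 - q_H - 2q_M = 0, so q_M(q_H) = (297 - q_H)/2.
Helios substitutes q_M(q_H) into its own profit: π_H = q_H(429 - q_H - (297 - q_H)/2) - 132q_H = (561/2 - (1/2)q_H)q_H - 132q_H.
The leader's first-order condition 297/2 - q_H = 0 yields q_H = 297/2.
Then q_M = (297 - 297/2)/2 = 297/4.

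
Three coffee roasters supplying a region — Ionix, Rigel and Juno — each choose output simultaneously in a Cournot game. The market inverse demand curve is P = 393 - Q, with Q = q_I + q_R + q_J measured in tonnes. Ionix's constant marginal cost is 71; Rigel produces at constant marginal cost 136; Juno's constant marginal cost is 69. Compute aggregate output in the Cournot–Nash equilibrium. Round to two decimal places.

225.75

Ionix's profit: π_I = (393 - Q)q_I - (71q_I). Setting ∂π_I/∂q_I = 0: 322 - 2q_I - (q_R + q_J) = 0.
Rigel's first-order condition: 257 - 2q_R - (q_I + q_J) = 0.
Juno's first-order condition: 324 - 2q_J - (q_I + q_R) = 0.
Adding the 3 conditions: 903 − 2Q − 2Q = 0, i.e. Q = 903/4.
Back-substituting: q_I = (322 − 903/4) = 385/4, q_R = (257 − 903/4) = 125/4, q_J = (324 − 903/4) = 393/4.
Total output Q = 385/4 + 125/4 + 393/4 = 903/4.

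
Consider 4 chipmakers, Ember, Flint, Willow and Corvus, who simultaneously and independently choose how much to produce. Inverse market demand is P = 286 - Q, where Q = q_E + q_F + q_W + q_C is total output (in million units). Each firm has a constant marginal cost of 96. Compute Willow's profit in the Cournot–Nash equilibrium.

1444

Each firm earns π_i = (286 - Q)q_i - 96q_i.
Setting ∂π_i/∂q_i = 0 with rivals' quantities fixed: 190 - 2q_i - Σ_{j≠i} q_j = 0.
By symmetry each firm produces the same amount; substituting Σ_{j≠i} q_j = 3q_i yields q_i = 190/5 = 38.
Price P = 286 - 152 = 134.
Willow's profit: (134 - 96)·38 = 1444.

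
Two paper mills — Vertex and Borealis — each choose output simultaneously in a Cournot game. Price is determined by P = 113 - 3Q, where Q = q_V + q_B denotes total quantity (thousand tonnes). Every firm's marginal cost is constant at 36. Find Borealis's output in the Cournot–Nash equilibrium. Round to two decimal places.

Each firm earns π_i = (113 - 3Q)q_i - 36q_i.
First-order condition (treating rivals' output as given): 77 - 6q_i - 3q_j = 0.
With identical firms every q_j equals q_i, so q_j = q_i and 77 = 9q_i, giving q_i = 77/9.

8.56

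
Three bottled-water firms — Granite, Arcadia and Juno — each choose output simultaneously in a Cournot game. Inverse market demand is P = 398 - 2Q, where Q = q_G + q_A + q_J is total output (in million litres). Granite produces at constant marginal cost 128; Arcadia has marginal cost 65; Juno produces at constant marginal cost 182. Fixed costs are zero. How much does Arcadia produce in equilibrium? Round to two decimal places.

64.13

Granite's profit: π_G = (398 - 2Q)q_G - (128q_G). Setting ∂π_G/∂q_G = 0: 270 - 4q_G - 2(q_A + q_J) = 0.
Arcadia's profit: π_A = (398 - 2Q)q_A - (65q_A). Setting ∂π_A/∂q_A = 0: 333 - 4q_A - 2(q_G + q_J) = 0.
Juno's first-order condition: 216 - 4q_J - 2(q_G + q_A) = 0.
Adding the 3 first-order conditions: 819 − 8Q = 0, so Q = 819/8.
Back-substituting: q_G = (270 − 819/4)/2 = 261/8, q_A = (333 − 819/4)/2 = 513/8, q_J = (216 − 819/4)/2 = 45/8.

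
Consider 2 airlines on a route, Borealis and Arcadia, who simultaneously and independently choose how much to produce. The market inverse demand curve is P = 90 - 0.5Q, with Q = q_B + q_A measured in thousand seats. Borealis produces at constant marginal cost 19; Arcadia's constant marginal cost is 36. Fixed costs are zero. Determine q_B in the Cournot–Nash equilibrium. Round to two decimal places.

58.67

Borealis's profit: π_B = (90 - 0.5Q)q_B - (19q_B). Setting ∂π_B/∂q_B = 0: 71 - q_B - (1/2)(q_A) = 0.
Arcadia's first-order condition: 54 - q_A - (1/2)(q_B) = 0.
So q_B = (71 - (1/2)q_A) and q_A = (54 - (1/2)q_B).
Solving the pair: q_B = 176/3, q_A = 74/3.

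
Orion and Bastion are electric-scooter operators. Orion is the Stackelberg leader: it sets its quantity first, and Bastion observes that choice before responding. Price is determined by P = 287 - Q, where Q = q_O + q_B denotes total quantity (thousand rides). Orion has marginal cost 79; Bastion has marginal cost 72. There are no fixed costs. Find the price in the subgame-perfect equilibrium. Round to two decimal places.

129.25

The follower Bastion best-responds to any q_O: π_B = (287 - Q)q_B - 72q_B.
∂π_B/∂q_B = 215 - q_O - 2q_B = 0 gives the reaction function q_B = (215 - q_O)/2.
Orion substitutes q_B(q_O) into its own profit: π_O = q_O(287 - q_O - (215 - q_O)/2) - 79q_O = (359/2 - (1/2)q_O)q_O - 79q_O.
Leader FOC: 201/2 - q_O = 0, so q_O = 201/2.
Then q_B = (215 - 201/2)/2 = 229/4.
Total output Q = 631/4, so price P = 287 - 631/4 = 517/4.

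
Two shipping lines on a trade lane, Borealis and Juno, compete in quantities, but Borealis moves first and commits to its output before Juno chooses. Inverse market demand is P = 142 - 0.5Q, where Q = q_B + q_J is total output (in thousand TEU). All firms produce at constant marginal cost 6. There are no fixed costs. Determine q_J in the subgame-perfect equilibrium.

The follower Juno best-responds to any q_B: π_J = (142 - 0.5Q)q_J - 6q_J.
∂π_J/∂q_J = 136 - (1/2)q_B - q_J = 0 gives the reaction function q_J = (136 - (1/2)q_B).
Borealis substitutes q_J(q_B) into its own profit: π_B = q_B(142 - (1/2)q_B - (136 - (1/2)q_B)/2) - 6q_B = (74 - (1/4)q_B)q_B - 6q_B.
The leader's first-order condition 68 - (1/2)q_B = 0 yields q_B = 136.
Then q_J = (136 - (1/2)·136) = 68.

68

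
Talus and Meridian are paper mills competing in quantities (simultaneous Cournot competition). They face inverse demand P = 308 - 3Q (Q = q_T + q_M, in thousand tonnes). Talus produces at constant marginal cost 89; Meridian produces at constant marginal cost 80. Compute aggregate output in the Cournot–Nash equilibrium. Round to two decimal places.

Talus's profit: π_T = (308 - 3Q)q_T - (89q_T). Setting ∂π_T/∂q_T = 0: 219 - 6q_T - 3(q_M) = 0.
Meridian's first-order condition: 228 - 6q_M - 3(q_T) = 0.
Best responses: q_T = (219 - 3q_M)/6, q_M = (228 - 3q_T)/6.
Substituting one into the other gives q_T = 70/3 and q_M = 79/3.
Total output Q = 70/3 + 79/3 = 149/3.

49.67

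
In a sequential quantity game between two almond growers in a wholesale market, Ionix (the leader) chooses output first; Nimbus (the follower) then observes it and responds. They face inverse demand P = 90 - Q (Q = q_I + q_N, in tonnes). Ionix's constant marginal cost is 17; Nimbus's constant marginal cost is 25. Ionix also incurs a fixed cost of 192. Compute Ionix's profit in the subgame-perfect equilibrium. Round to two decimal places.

The follower Nimbus best-responds to any q_I: π_N = (90 - Q)q_N - 25q_N.
∂π_N/∂q_N = 65 - q_I - 2q_N = 0 gives the reaction function q_N = (65 - q_I)/2.
Ionix substitutes q_N(q_I) into its own profit: π_I = q_I(90 - q_I - (65 - q_I)/2) - 17q_I = (115/2 - (1/2)q_I)q_I - 17q_I.
Maximising: ∂π_I/∂q_I = 81/2 - q_I = 0, giving q_I = 81/2.
Then q_N = (65 - 81/2)/2 = 49/4.
Price P = 90 - 211/4 = 149/4.
Ionix's profit: (149/4 - 17)·(81/2) - 192 = 628.1250.

628.13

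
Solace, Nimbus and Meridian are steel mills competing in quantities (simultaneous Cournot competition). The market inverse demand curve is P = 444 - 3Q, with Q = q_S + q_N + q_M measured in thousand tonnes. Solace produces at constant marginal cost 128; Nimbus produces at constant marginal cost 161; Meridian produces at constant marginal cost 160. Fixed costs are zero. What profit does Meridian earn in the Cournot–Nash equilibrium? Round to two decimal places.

1333.52

Solace's profit: π_S = (444 - 3Q)q_S - (128q_S). Setting ∂π_S/∂q_S = 0: 316 - 6q_S - 3(q_N + q_M) = 0.
Nimbus's first-order condition: 283 - 6q_N - 3(q_S + q_M) = 0.
Meridian's profit: π_M = (444 - 3Q)q_M - (160q_M). Setting ∂π_M/∂q_M = 0: 284 - 6q_M - 3(q_S + q_N) = 0.
Adding the 3 first-order conditions: 883 − 12Q = 0, so Q = 883/12.
Back-substituting: q_S = (316 − 883/4)/3 = 127/4, q_N = (283 − 883/4)/3 = 83/4, q_M = (284 − 883/4)/3 = 253/12.
Price P = 444 - 3·(883/12) = 893/4.
Meridian's profit: (893/4 - 160)·(253/12) = 1333.5208.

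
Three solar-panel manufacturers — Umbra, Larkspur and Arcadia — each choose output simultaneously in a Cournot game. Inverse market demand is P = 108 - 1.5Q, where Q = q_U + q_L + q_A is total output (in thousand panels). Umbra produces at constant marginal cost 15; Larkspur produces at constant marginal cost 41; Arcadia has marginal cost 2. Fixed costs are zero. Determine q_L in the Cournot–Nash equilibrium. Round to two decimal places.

Umbra's profit: π_U = (108 - 1.5Q)q_U - (15q_U). Setting ∂π_U/∂q_U = 0: 93 - 3q_U - (3/2)(q_L + q_A) = 0.
Larkspur's first-order condition: 67 - 3q_L - (3/2)(q_U + q_A) = 0.
Arcadia's profit: π_A = (108 - 1.5Q)q_A - (2q_A). Setting ∂π_A/∂q_A = 0: 106 - 3q_A - (3/2)(q_U + q_L) = 0.
Adding the 3 conditions: 266 − 3Q − 3Q = 0, i.e. Q = 133/3.
Back-substituting: q_U = (93 − 133/2)/(3/2) = 53/3, q_L = (67 − 133/2)/(3/2) = 1/3, q_A = (106 − 133/2)/(3/2) = 79/3.

0.33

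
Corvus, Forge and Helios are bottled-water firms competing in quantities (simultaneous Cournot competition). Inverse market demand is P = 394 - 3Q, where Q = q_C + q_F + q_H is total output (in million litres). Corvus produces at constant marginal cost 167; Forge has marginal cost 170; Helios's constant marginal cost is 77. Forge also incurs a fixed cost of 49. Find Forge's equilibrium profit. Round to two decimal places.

Corvus's profit: π_C = (394 - 3Q)q_C - (167q_C). Setting ∂π_C/∂q_C = 0: 227 - 6q_C - 3(q_F + q_H) = 0.
Forge's profit: π_F = (394 - 3Q)q_F - (170q_F). Setting ∂π_F/∂q_F = 0: 224 - 6q_F - 3(q_C + q_H) = 0.
Helios's profit: π_H = (394 - 3Q)q_H - (77q_H). Setting ∂π_H/∂q_H = 0: 317 - 6q_H - 3(q_C + q_F) = 0.
Adding the 3 first-order conditions: 768 − 12Q = 0, so Q = 64.
Back-substituting: q_C = (227 − 192)/3 = 35/3, q_F = (224 − 192)/3 = 32/3, q_H = (317 − 192)/3 = 125/3.
Price P = 394 - 3·64 = 202.
Forge's profit: (202 - 170)·(32/3) - 49 = 877/3.

292.33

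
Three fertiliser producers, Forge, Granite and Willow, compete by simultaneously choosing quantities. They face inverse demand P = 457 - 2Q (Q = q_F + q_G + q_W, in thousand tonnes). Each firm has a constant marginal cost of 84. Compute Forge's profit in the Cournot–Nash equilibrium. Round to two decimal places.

4347.78

A representative firm's profit is π_i = q_i(457 - 2Q) - 84q_i.
First-order condition (treating rivals' output as given): 373 - 4q_i - 2·Σ_{j≠i} q_j = 0.
With identical firms every q_j equals q_i, so Σ_{j≠i} q_j = 2q_i and 373 = 8q_i, giving q_i = 373/8.
Price P = 457 - 2·(1119/8) = 709/4.
Forge's profit: (709/4 - 84)·(373/8) = 4347.7813.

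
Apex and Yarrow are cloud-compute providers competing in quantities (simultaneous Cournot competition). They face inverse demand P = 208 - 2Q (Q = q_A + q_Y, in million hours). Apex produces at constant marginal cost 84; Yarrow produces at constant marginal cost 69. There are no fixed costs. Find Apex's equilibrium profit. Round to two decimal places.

660.06

Apex's profit: π_A = (208 - 2Q)q_A - (84q_A). Setting ∂π_A/∂q_A = 0: 124 - 4q_A - 2(q_Y) = 0.
Yarrow's profit: π_Y = (208 - 2Q)q_Y - (69q_Y). Setting ∂π_Y/∂q_Y = 0: 139 - 4q_Y - 2(q_A) = 0.
Best responses: q_A = (124 - 2q_Y)/4, q_Y = (139 - 2q_A)/4.
Substituting one into the other gives q_A = 109/6 and q_Y = 77/3.
Price P = 208 - 2·(263/6) = 361/3.
Apex's profit: (361/3 - 84)·(109/6) = 660.0556.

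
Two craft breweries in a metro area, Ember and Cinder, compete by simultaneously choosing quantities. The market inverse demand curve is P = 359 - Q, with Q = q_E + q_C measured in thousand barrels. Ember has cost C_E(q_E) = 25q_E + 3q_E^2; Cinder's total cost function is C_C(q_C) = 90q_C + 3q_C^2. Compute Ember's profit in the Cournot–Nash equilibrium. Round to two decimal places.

Ember's profit: π_E = (359 - Q)q_E - (25q_E + 3q_E²). Setting ∂π_E/∂q_E = 0: 334 - 8q_E - (q_C) = 0.
Cinder's profit: π_C = (359 - Q)q_C - (90q_C + 3q_C²). Setting ∂π_C/∂q_C = 0: 269 - 8q_C - (q_E) = 0.
Best responses: q_E = (334 - q_C)/8, q_C = (269 - q_E)/8.
Substituting one into the other gives q_E = 267/7 and q_C = 202/7.
Price P = 359 - 67 = 292.
Ember's profit: 292·(267/7) - 25·(267/7) - 3(267/7)² = 5819.5102.

5819.51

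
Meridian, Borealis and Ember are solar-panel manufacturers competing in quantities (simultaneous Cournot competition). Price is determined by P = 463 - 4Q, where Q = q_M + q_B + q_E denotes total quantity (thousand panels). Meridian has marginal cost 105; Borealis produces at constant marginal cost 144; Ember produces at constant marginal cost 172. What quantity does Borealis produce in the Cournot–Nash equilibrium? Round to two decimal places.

Meridian's profit: π_M = (463 - 4Q)q_M - (105q_M). Setting ∂π_M/∂q_M = 0: 358 - 8q_M - 4(q_B + q_E) = 0.
Borealis's profit: π_B = (463 - 4Q)q_B - (144q_B). Setting ∂π_B/∂q_B = 0: 319 - 8q_B - 4(q_M + q_E) = 0.
Ember's profit: π_E = (463 - 4Q)q_E - (172q_E). Setting ∂π_E/∂q_E = 0: 291 - 8q_E - 4(q_M + q_B) = 0.
Summing all 3 equations gives 968 − 16Q = 0, hence Q = 121/2.
Back-substituting: q_M = (358 − 242)/4 = 29, q_B = (319 − 242)/4 = 77/4, q_E = (291 − 242)/4 = 49/4.

19.25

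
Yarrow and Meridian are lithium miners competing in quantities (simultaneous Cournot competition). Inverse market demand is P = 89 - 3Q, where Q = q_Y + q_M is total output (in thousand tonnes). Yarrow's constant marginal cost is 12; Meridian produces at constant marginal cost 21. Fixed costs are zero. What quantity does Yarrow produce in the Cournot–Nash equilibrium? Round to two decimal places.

9.56

Yarrow's profit: π_Y = (89 - 3Q)q_Y - (12q_Y). Setting ∂π_Y/∂q_Y = 0: 77 - 6q_Y - 3(q_M) = 0.
Meridian's profit: π_M = (89 - 3Q)q_M - (21q_M). Setting ∂π_M/∂q_M = 0: 68 - 6q_M - 3(q_Y) = 0.
Rearranging gives the reaction functions q_Y = (77 - 3q_M)/6 and q_M = (68 - 3q_Y)/6.
Solving the pair: q_Y = 86/9, q_M = 59/9.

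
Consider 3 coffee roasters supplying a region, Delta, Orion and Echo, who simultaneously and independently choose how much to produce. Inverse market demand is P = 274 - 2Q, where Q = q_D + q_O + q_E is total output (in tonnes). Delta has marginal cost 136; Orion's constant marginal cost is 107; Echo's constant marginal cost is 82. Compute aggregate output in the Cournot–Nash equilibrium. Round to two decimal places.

62.13

Delta's profit: π_D = (274 - 2Q)q_D - (136q_D). Setting ∂π_D/∂q_D = 0: 138 - 4q_D - 2(q_O + q_E) = 0.
Orion's profit: π_O = (274 - 2Q)q_O - (107q_O). Setting ∂π_O/∂q_O = 0: 167 - 4q_O - 2(q_D + q_E) = 0.
Echo's profit: π_E = (274 - 2Q)q_E - (82q_E). Setting ∂π_E/∂q_E = 0: 192 - 4q_E - 2(q_D + q_O) = 0.
Adding the 3 conditions: 497 − 4Q − 4Q = 0, i.e. Q = 497/8.
Back-substituting: q_D = (138 − 497/4)/2 = 55/8, q_O = (167 − 497/4)/2 = 171/8, q_E = (192 − 497/4)/2 = 271/8.
Total output Q = 55/8 + 171/8 + 271/8 = 497/8.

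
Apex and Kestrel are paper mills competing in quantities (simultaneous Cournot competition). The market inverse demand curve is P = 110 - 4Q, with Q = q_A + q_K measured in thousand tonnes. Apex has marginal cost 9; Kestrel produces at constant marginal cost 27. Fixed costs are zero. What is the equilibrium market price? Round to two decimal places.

Apex's profit: π_A = (110 - 4Q)q_A - (9q_A). Setting ∂π_A/∂q_A = 0: 101 - 8q_A - 4(q_K) = 0.
Kestrel's first-order condition: 83 - 8q_K - 4(q_A) = 0.
So q_A = (101 - 4q_K)/8 and q_K = (83 - 4q_A)/8.
Substituting one into the other gives q_A = 119/12 and q_K = 65/12.
Total output Q = 46/3, so price P = 110 - 4·(46/3) = 146/3.

48.67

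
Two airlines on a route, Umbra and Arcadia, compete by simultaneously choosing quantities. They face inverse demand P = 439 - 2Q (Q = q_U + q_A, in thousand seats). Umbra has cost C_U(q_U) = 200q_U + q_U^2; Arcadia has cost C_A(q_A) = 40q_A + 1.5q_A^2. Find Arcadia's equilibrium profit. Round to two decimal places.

Umbra's profit: π_U = (439 - 2Q)q_U - (200q_U + q_U²). Setting ∂π_U/∂q_U = 0: 239 - 6q_U - 2(q_A) = 0.
Arcadia's first-order condition: 399 - 7q_A - 2(q_U) = 0.
Best responses: q_U = (239 - 2q_A)/6, q_A = (399 - 2q_U)/7.
Substituting one into the other gives q_U = 875/38 and q_A = 958/19.
Price P = 439 - 2·73.4474 = 292.1053.
Arcadia's profit: 292.1053·(958/19) - 40·(958/19) - (3/2)(958/19)² = 8897.9889.

8897.99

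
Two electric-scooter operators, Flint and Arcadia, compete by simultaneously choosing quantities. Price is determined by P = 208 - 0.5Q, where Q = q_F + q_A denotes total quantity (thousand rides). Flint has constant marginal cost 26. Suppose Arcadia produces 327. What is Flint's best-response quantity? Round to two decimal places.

18.50

With the rival's output fixed at 327, Flint's profit is π_F = (208 - (1/2)·327 - (1/2)q_F)q_F - (26q_F) = (89/2 - (1/2)q_F)q_F - (26q_F).
∂π_F/∂q_F = 37/2 - q_F = 0, so q_F = 37/2.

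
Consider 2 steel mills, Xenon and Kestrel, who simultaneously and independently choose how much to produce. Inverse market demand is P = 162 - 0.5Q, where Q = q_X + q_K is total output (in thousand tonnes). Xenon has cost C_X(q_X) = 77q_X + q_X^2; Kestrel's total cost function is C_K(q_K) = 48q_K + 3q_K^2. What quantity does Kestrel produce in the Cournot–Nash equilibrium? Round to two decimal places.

14.43

Xenon's profit: π_X = (162 - 0.5Q)q_X - (77q_X + q_X²). Setting ∂π_X/∂q_X = 0: 85 - 3q_X - (1/2)(q_K) = 0.
Kestrel's profit: π_K = (162 - 0.5Q)q_K - (48q_K + 3q_K²). Setting ∂π_K/∂q_K = 0: 114 - 7q_K - (1/2)(q_X) = 0.
So q_X = (85 - (1/2)q_K)/3 and q_K = (114 - (1/2)q_X)/7.
Solving the pair: q_X = 25.9277, q_K = 1198/83.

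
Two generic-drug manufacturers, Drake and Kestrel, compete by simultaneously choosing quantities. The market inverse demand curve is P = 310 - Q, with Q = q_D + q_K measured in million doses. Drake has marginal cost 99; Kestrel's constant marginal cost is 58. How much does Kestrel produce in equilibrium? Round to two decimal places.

Drake's profit: π_D = (310 - Q)q_D - (99q_D). Setting ∂π_D/∂q_D = 0: 211 - 2q_D - (q_K) = 0.
Kestrel's profit: π_K = (310 - Q)q_K - (58q_K). Setting ∂π_K/∂q_K = 0: 252 - 2q_K - (q_D) = 0.
So q_D = (211 - q_K)/2 and q_K = (252 - q_D)/2.
Substituting one into the other gives q_D = 170/3 and q_K = 293/3.

97.67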